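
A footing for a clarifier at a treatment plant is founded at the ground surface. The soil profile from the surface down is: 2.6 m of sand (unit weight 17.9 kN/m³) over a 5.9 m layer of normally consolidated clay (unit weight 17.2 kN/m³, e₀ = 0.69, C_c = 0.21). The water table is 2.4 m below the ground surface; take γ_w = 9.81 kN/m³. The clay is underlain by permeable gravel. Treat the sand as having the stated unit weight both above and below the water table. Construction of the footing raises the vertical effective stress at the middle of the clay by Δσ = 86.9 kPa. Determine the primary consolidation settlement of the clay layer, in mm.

Mid-depth of clay below the ground surface: z = 2.6 + 5.9/2 = 5.55 m.
Total vertical stress at mid-clay: σ_v = 17.9×2.6 + 17.2×2.95 = 97.28 kPa.
Pore pressure: u = 9.81×(5.55 − 2.4) = 30.902 kPa.
Initial effective stress: σ'_0 = σ_v − u = 97.28 − 30.902 = 66.378 kPa.
Final effective stress: σ'_f = σ'_0 + Δσ = 66.378 + 86.9 = 153.28 kPa.
Normally consolidated clay, so the full stress increment lies on the virgin compression line:
S_c = C_c·H/(1+e₀)·log₁₀(σ'_f/σ'_0) = 0.21×5.9/(1+0.69)×log₁₀(153.28/66.378)
    = 0.73314 × 0.36346 = 0.2665 m

S_c ≈ 266 mm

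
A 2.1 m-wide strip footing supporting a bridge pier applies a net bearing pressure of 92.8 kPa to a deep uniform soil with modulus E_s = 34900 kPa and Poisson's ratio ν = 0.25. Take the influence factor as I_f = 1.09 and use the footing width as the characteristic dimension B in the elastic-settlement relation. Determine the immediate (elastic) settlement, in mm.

Immediate (elastic) settlement: S_e = q·B·(1−ν²)/E_s · I_f.
S_e = 92.8 × 2.1 × (1 − 0.25²) / 34900 × 1.09
    = 92.8 × 2.1 × 0.9375 / 34900 × 1.09
    = 0.005706 m = 5.706 mm

S_e ≈ 5.71 mm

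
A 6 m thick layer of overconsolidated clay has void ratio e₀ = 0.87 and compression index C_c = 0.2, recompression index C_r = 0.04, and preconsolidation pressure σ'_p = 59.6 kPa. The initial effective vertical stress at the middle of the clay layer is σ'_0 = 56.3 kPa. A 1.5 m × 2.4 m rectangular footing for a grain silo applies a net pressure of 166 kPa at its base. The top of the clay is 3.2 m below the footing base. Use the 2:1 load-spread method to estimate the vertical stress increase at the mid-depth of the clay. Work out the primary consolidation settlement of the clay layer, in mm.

Mid-depth of clay below the footing base: z = 3.2 + 6/2 = 6.2 m.
Stress increase at mid-clay by the 2:1 spreading method:
Δσ = qBL/((B+z)(L+z)) = 166×1.5×2.4/((1.5+6.2)(2.4+6.2)) = 9.0245 kPa
Final effective stress: σ'_f = 56.3 + 9.0245 = 65.325 kPa.
σ'_f = 65.325 > σ'_p = 59.6 kPa, so the stress path crosses the preconsolidation pressure — recompression up to σ'_p, then virgin compression beyond:
S_c = H/(1+e₀)·[C_r·log₁₀(σ'_p/σ'_0) + C_c·log₁₀(σ'_f/σ'_p)]
    = 6/1.87 × [0.04×log₁₀(59.6/56.3) + 0.2×log₁₀(65.325/59.6)]
    = 3.2086 × [0.00098951 + 0.0079666] = 0.02874 m

S_c ≈ 28.7 mm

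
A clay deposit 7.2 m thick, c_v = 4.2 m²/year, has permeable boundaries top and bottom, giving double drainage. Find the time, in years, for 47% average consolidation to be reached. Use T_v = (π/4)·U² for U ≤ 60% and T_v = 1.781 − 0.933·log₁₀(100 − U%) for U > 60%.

t ≈ 0.535 years

Drainage path length: H_d = H/2 = 3.6 m (double drainage).
U ≤ 60%: T_v = (π/4)·U² = (π/4)×0.47² = 0.17349.
t = T_v·H_d²/c_v = 0.17349×3.6²/4.2 = 0.5353 years.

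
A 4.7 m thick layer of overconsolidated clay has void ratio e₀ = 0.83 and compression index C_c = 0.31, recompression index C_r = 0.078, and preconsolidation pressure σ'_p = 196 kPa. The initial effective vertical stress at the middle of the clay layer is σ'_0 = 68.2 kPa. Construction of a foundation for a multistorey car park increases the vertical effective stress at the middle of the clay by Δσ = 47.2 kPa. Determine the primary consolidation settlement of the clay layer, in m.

S_c ≈ 0.0458 m

Final effective stress: σ'_f = 68.2 + 47.2 = 115.4 kPa.
σ'_f = 115.4 ≤ σ'_p = 196 kPa, so the clay remains overconsolidated and only the recompression index applies:
S_c = C_r·H/(1+e₀)·log₁₀(σ'_f/σ'_0) = 0.078×4.7/1.83×log₁₀(115.4/68.2)
    = 0.20033 × 0.22842 = 0.04576 m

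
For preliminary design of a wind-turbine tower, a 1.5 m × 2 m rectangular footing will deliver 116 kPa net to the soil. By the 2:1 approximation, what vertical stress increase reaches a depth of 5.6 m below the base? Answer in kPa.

By the 2:1 method the load spreads at 1 horizontal : 2 vertical, so at depth z the loaded area has grown by z in each plan dimension:
Δσ = qBL/((B+z)(L+z)) = 116×1.5×2/((1.5+5.6)(2+5.6)) = 6.4492 kPa

Δσ_z ≈ 6.45 kPa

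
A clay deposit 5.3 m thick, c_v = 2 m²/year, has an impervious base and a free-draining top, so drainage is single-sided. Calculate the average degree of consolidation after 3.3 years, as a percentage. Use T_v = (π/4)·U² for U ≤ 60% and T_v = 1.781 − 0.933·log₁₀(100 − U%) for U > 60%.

Drainage path length: H_d = H = 5.3 m (single drainage).
T_v = c_v·t/H_d² = 2×3.3/5.3² = 0.23496.
T_v = 0.23496 corresponds to the U ≤ 60% branch:
U = √(4T_v/π) = 0.547

U ≈ 54.7 %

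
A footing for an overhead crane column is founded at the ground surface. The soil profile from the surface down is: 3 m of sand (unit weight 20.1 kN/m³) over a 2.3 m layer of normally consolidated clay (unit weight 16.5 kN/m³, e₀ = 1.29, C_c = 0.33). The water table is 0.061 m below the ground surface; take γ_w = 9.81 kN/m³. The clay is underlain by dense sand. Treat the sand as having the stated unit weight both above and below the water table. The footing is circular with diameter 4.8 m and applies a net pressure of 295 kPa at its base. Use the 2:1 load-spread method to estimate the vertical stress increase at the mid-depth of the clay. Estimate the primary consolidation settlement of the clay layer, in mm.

Mid-depth of clay below the ground surface: z = 3 + 2.3/2 = 4.15 m.
Total vertical stress at mid-clay: σ_v = 20.1×3 + 16.5×1.15 = 79.275 kPa.
Pore pressure: u = 9.81×(4.15 − 0.061) = 40.113 kPa.
Initial effective stress: σ'_0 = σ_v − u = 79.275 − 40.113 = 39.162 kPa.
Stress increase at mid-clay by the 2:1 spreading method:
Δσ ≈ qD²/(D+z)² = 295×4.8²/(4.8+4.15)² = 84.851 kPa
Final effective stress: σ'_f = σ'_0 + Δσ = 39.162 + 84.851 = 124.01 kPa.
Normally consolidated clay, so the full stress increment lies on the virgin compression line:
S_c = C_c·H/(1+e₀)·log₁₀(σ'_f/σ'_0) = 0.33×2.3/(1+1.29)×log₁₀(124.01/39.162)
    = 0.33144 × 0.50059 = 0.1659 m

S_c ≈ 166 mm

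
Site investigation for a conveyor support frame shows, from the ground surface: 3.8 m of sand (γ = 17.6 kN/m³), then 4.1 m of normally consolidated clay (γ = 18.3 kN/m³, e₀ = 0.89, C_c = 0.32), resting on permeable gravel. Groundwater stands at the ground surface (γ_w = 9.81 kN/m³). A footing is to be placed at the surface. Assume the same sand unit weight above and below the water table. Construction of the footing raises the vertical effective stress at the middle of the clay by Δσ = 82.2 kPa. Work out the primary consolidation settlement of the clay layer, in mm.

S_c ≈ 305 mm

Mid-depth of clay below the ground surface: z = 3.8 + 4.1/2 = 5.85 m.
Total vertical stress at mid-clay: σ_v = 17.6×3.8 + 18.3×2.05 = 104.39 kPa.
Pore pressure: u = 9.81×(5.85 − 0) = 57.389 kPa.
Initial effective stress: σ'_0 = σ_v − u = 104.39 − 57.389 = 47.001 kPa.
Final effective stress: σ'_f = σ'_0 + Δσ = 47.001 + 82.2 = 129.2 kPa.
Normally consolidated clay, so the full stress increment lies on the virgin compression line:
S_c = C_c·H/(1+e₀)·log₁₀(σ'_f/σ'_0) = 0.32×4.1/(1+0.89)×log₁₀(129.2/47.001)
    = 0.69418 × 0.43916 = 0.3049 m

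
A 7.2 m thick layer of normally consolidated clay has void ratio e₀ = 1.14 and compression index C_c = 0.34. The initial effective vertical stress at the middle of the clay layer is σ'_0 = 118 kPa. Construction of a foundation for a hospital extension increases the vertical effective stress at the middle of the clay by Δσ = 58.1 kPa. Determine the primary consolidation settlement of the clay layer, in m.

S_c ≈ 0.199 m

Final effective stress: σ'_f = σ'_0 + Δσ = 118 + 58.1 = 176.1 kPa.
Normally consolidated clay, so the full stress increment lies on the virgin compression line:
S_c = C_c·H/(1+e₀)·log₁₀(σ'_f/σ'_0) = 0.34×7.2/(1+1.14)×log₁₀(176.1/118)
    = 1.1439 × 0.17388 = 0.1989 m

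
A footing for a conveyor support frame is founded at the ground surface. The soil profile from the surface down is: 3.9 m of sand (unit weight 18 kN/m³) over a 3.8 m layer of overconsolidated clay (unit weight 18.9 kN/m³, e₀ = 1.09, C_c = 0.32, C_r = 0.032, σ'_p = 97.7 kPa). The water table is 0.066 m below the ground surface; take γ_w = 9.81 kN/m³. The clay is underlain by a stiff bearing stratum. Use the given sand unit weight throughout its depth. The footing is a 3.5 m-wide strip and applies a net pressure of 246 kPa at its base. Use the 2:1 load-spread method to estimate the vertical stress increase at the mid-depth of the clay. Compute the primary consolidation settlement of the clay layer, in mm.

Mid-depth of clay below the ground surface: z = 3.9 + 3.8/2 = 5.8 m.
Total vertical stress at mid-clay: σ_v = 18×3.9 + 18.9×1.9 = 106.11 kPa.
Pore pressure: u = 9.81×(5.8 − 0.066) = 56.251 kPa.
Initial effective stress: σ'_0 = σ_v − u = 106.11 − 56.251 = 49.859 kPa.
Stress increase at mid-clay by the 2:1 spreading method:
Δσ = qB/(B+z) = 246×3.5/(3.5+5.8) = 92.581 kPa
Final effective stress: σ'_f = 49.859 + 92.581 = 142.44 kPa.
σ'_f = 142.44 > σ'_p = 97.7 kPa, so the stress path crosses the preconsolidation pressure — recompression up to σ'_p, then virgin compression beyond:
S_c = H/(1+e₀)·[C_r·log₁₀(σ'_p/σ'_0) + C_c·log₁₀(σ'_f/σ'_p)]
    = 3.8/2.09 × [0.032×log₁₀(97.7/49.859) + 0.32×log₁₀(142.44/97.7)]
    = 1.8182 × [0.0093488 + 0.052396] = 0.1123 m

S_c ≈ 112 mm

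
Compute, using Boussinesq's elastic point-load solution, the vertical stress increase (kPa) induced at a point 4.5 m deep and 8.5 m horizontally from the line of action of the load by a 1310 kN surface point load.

Δσ_z ≈ 0.693 kPa

Boussinesq vertical stress below a point load on an elastic half-space:
Δσ_z = 3P/(2πz²) · [1 + (r/z)²]^(−5/2)
r/z = 8.5/4.5 = 1.8889; [1+(r/z)²]^(−5/2) = 0.022424.
Δσ_z = 3×1310/(2π×4.5²) × 0.022424 = 30.888 × 0.022424 = 0.6926 kPa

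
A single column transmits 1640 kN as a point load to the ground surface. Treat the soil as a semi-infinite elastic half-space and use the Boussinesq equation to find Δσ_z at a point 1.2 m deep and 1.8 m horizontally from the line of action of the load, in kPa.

Δσ_z ≈ 28.6 kPa

Boussinesq vertical stress below a point load on an elastic half-space:
Δσ_z = 3P/(2πz²) · [1 + (r/z)²]^(−5/2)
r/z = 1.8/1.2 = 1.5; [1+(r/z)²]^(−5/2) = 0.052516.
Δσ_z = 3×1640/(2π×1.2²) × 0.052516 = 543.78 × 0.052516 = 28.56 kPa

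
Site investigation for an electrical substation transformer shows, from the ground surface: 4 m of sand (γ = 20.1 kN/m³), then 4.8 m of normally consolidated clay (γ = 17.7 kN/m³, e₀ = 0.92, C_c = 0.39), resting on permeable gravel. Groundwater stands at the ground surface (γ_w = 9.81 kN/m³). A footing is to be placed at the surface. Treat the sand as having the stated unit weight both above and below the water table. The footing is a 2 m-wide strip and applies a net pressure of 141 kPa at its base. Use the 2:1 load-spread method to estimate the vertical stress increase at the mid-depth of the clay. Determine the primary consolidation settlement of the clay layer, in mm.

Mid-depth of clay below the ground surface: z = 4 + 4.8/2 = 6.4 m.
Total vertical stress at mid-clay: σ_v = 20.1×4 + 17.7×2.4 = 122.88 kPa.
Pore pressure: u = 9.81×(6.4 − 0) = 62.784 kPa.
Initial effective stress: σ'_0 = σ_v − u = 122.88 − 62.784 = 60.096 kPa.
Stress increase at mid-clay by the 2:1 spreading method:
Δσ = qB/(B+z) = 141×2/(2+6.4) = 33.571 kPa
Final effective stress: σ'_f = σ'_0 + Δσ = 60.096 + 33.571 = 93.667 kPa.
Normally consolidated clay, so the full stress increment lies on the virgin compression line:
S_c = C_c·H/(1+e₀)·log₁₀(σ'_f/σ'_0) = 0.39×4.8/(1+0.92)×log₁₀(93.667/60.096)
    = 0.975 × 0.19274 = 0.1879 m

S_c ≈ 188 mm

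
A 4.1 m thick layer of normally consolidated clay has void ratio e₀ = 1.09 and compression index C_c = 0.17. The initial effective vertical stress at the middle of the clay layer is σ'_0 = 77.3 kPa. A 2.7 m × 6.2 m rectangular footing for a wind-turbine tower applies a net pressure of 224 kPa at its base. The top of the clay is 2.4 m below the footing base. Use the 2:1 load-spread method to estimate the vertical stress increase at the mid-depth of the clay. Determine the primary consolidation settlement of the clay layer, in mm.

Mid-depth of clay below the footing base: z = 2.4 + 4.1/2 = 4.45 m.
Stress increase at mid-clay by the 2:1 spreading method:
Δσ = qBL/((B+z)(L+z)) = 224×2.7×6.2/((2.7+4.45)(6.2+4.45)) = 49.243 kPa
Final effective stress: σ'_f = σ'_0 + Δσ = 77.3 + 49.243 = 126.54 kPa.
Normally consolidated clay, so the full stress increment lies on the virgin compression line:
S_c = C_c·H/(1+e₀)·log₁₀(σ'_f/σ'_0) = 0.17×4.1/(1+1.09)×log₁₀(126.54/77.3)
    = 0.33349 × 0.21405 = 0.07138 m

S_c ≈ 71.4 mm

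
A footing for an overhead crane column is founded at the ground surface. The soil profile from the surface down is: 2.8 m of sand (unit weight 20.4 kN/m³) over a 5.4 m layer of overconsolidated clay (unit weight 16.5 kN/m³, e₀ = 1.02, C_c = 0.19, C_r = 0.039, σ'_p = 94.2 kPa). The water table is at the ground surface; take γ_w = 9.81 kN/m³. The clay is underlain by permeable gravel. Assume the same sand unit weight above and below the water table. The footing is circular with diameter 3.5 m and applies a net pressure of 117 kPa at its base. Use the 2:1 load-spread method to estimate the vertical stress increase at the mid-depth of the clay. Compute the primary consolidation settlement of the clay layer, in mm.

S_c ≈ 14.3 mm

Mid-depth of clay below the ground surface: z = 2.8 + 5.4/2 = 5.5 m.
Total vertical stress at mid-clay: σ_v = 20.4×2.8 + 16.5×2.7 = 101.67 kPa.
Pore pressure: u = 9.81×(5.5 − 0) = 53.955 kPa.
Initial effective stress: σ'_0 = σ_v − u = 101.67 − 53.955 = 47.715 kPa.
Stress increase at mid-clay by the 2:1 spreading method:
Δσ ≈ qD²/(D+z)² = 117×3.5²/(3.5+5.5)² = 17.694 kPa
Final effective stress: σ'_f = 47.715 + 17.694 = 65.409 kPa.
σ'_f = 65.409 ≤ σ'_p = 94.2 kPa, so the clay remains overconsolidated and only the recompression index applies:
S_c = C_r·H/(1+e₀)·log₁₀(σ'_f/σ'_0) = 0.039×5.4/2.02×log₁₀(65.409/47.715)
    = 0.10426 × 0.13698 = 0.01428 m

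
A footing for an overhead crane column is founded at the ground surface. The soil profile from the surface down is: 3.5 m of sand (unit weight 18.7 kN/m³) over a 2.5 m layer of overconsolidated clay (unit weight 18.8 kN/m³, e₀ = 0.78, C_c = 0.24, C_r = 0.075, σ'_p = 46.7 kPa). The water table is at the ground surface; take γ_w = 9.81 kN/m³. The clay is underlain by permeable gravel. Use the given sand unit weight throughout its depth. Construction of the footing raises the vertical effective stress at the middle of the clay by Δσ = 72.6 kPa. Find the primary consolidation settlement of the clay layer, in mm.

Mid-depth of clay below the ground surface: z = 3.5 + 2.5/2 = 4.75 m.
Total vertical stress at mid-clay: σ_v = 18.7×3.5 + 18.8×1.25 = 88.95 kPa.
Pore pressure: u = 9.81×(4.75 − 0) = 46.598 kPa.
Initial effective stress: σ'_0 = σ_v − u = 88.95 − 46.598 = 42.352 kPa.
Final effective stress: σ'_f = 42.352 + 72.6 = 114.95 kPa.
σ'_f = 114.95 > σ'_p = 46.7 kPa, so the stress path crosses the preconsolidation pressure — recompression up to σ'_p, then virgin compression beyond:
S_c = H/(1+e₀)·[C_r·log₁₀(σ'_p/σ'_0) + C_c·log₁₀(σ'_f/σ'_p)]
    = 2.5/1.78 × [0.075×log₁₀(46.7/42.352) + 0.24×log₁₀(114.95/46.7)]
    = 1.4045 × [0.0031832 + 0.093886] = 0.1363 m

S_c ≈ 136 mm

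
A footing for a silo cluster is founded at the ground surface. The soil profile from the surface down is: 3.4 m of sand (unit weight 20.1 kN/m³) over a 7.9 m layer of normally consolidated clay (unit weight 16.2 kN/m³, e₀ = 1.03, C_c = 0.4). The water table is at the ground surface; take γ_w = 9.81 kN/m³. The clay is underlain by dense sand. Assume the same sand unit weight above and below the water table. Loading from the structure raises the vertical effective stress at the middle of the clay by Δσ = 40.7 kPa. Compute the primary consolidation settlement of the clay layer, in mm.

Mid-depth of clay below the ground surface: z = 3.4 + 7.9/2 = 7.35 m.
Total vertical stress at mid-clay: σ_v = 20.1×3.4 + 16.2×3.95 = 132.33 kPa.
Pore pressure: u = 9.81×(7.35 − 0) = 72.103 kPa.
Initial effective stress: σ'_0 = σ_v − u = 132.33 − 72.103 = 60.227 kPa.
Final effective stress: σ'_f = σ'_0 + Δσ = 60.227 + 40.7 = 100.93 kPa.
Normally consolidated clay, so the full stress increment lies on the virgin compression line:
S_c = C_c·H/(1+e₀)·log₁₀(σ'_f/σ'_0) = 0.4×7.9/(1+1.03)×log₁₀(100.93/60.227)
    = 1.5567 × 0.22423 = 0.3491 m

S_c ≈ 349 mm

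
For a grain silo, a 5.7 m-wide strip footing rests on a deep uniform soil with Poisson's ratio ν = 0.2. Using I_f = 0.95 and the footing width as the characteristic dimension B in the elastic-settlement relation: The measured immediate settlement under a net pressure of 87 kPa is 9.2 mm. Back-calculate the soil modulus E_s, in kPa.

S_e = q·B·(1−ν²)/E_s · I_f  ⇒  E_s = q·B·(1−ν²)·I_f / S_e.
E_s = 87 × 5.7 × 0.96 × 0.95 / 0.0092 = 49160 kPa

E_s ≈ 49200 kPa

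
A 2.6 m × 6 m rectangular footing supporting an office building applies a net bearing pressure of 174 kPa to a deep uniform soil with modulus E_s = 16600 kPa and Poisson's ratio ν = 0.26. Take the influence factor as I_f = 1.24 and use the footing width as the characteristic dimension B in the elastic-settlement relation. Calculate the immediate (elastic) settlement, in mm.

Immediate (elastic) settlement: S_e = q·B·(1−ν²)/E_s · I_f.
S_e = 174 × 2.6 × (1 − 0.26²) / 16600 × 1.24
    = 174 × 2.6 × 0.9324 / 16600 × 1.24
    = 0.03151 m = 31.51 mm

S_e ≈ 31.5 mm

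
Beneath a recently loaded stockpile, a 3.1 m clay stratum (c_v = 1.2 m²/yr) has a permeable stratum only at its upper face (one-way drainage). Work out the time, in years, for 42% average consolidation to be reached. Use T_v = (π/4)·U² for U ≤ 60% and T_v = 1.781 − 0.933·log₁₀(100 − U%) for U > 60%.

t ≈ 1.11 years

Drainage path length: H_d = H = 3.1 m (single drainage).
U ≤ 60%: T_v = (π/4)·U² = (π/4)×0.42² = 0.13854.
t = T_v·H_d²/c_v = 0.13854×3.1²/1.2 = 1.109 years.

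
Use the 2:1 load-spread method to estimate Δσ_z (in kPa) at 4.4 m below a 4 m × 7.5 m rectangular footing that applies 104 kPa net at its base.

Δσ_z ≈ 31.2 kPa

By the 2:1 method the load spreads at 1 horizontal : 2 vertical, so at depth z the loaded area has grown by z in each plan dimension:
Δσ = qBL/((B+z)(L+z)) = 104×4×7.5/((4+4.4)(7.5+4.4)) = 31.212 kPa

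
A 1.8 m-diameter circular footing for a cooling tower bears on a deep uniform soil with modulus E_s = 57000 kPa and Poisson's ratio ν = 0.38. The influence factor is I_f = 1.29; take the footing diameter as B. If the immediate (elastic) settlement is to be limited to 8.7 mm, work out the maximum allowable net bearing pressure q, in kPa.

S_e = q·B·(1−ν²)/E_s · I_f  ⇒  q = S_e·E_s / (B·(1−ν²)·I_f).
q = 0.0087 × 57000 / (1.8 × 0.8556 × 1.29) = 249.6 kPa

q ≈ 250 kPa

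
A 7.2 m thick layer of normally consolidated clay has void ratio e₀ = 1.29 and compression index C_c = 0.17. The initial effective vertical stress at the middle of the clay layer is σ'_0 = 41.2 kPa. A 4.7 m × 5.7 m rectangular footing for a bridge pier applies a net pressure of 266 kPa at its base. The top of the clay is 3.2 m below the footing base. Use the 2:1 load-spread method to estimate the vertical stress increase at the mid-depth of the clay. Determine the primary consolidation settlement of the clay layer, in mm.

Mid-depth of clay below the footing base: z = 3.2 + 7.2/2 = 6.8 m.
Stress increase at mid-clay by the 2:1 spreading method:
Δσ = qBL/((B+z)(L+z)) = 266×4.7×5.7/((4.7+6.8)(5.7+6.8)) = 49.573 kPa
Final effective stress: σ'_f = σ'_0 + Δσ = 41.2 + 49.573 = 90.773 kPa.
Normally consolidated clay, so the full stress increment lies on the virgin compression line:
S_c = C_c·H/(1+e₀)·log₁₀(σ'_f/σ'_0) = 0.17×7.2/(1+1.29)×log₁₀(90.773/41.2)
    = 0.5345 × 0.34306 = 0.1834 m

S_c ≈ 183 mm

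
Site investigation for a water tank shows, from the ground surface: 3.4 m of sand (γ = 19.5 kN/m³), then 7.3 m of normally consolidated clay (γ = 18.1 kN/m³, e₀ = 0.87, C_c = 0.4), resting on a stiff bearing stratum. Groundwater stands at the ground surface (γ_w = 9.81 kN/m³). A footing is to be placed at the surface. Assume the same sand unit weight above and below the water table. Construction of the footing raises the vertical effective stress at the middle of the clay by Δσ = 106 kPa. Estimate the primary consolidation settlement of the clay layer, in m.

Mid-depth of clay below the ground surface: z = 3.4 + 7.3/2 = 7.05 m.
Total vertical stress at mid-clay: σ_v = 19.5×3.4 + 18.1×3.65 = 132.37 kPa.
Pore pressure: u = 9.81×(7.05 − 0) = 69.16 kPa.
Initial effective stress: σ'_0 = σ_v − u = 132.37 − 69.16 = 63.21 kPa.
Final effective stress: σ'_f = σ'_0 + Δσ = 63.21 + 106 = 169.21 kPa.
Normally consolidated clay, so the full stress increment lies on the virgin compression line:
S_c = C_c·H/(1+e₀)·log₁₀(σ'_f/σ'_0) = 0.4×7.3/(1+0.87)×log₁₀(169.21/63.21)
    = 1.5615 × 0.42764 = 0.6678 m

S_c ≈ 0.668 m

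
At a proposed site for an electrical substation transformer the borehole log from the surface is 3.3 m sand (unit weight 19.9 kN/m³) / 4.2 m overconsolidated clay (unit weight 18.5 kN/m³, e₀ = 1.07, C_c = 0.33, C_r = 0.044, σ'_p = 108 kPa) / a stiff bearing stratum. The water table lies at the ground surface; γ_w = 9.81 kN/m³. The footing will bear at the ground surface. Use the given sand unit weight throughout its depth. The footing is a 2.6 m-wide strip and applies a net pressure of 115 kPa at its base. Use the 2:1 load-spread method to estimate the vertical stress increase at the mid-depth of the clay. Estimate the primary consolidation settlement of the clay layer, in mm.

Mid-depth of clay below the ground surface: z = 3.3 + 4.2/2 = 5.4 m.
Total vertical stress at mid-clay: σ_v = 19.9×3.3 + 18.5×2.1 = 104.52 kPa.
Pore pressure: u = 9.81×(5.4 − 0) = 52.974 kPa.
Initial effective stress: σ'_0 = σ_v − u = 104.52 − 52.974 = 51.546 kPa.
Stress increase at mid-clay by the 2:1 spreading method:
Δσ = qB/(B+z) = 115×2.6/(2.6+5.4) = 37.375 kPa
Final effective stress: σ'_f = 51.546 + 37.375 = 88.921 kPa.
σ'_f = 88.921 ≤ σ'_p = 108 kPa, so the clay remains overconsolidated and only the recompression index applies:
S_c = C_r·H/(1+e₀)·log₁₀(σ'_f/σ'_0) = 0.044×4.2/2.07×log₁₀(88.921/51.546)
    = 0.089276 × 0.23681 = 0.02114 m

S_c ≈ 21.1 mm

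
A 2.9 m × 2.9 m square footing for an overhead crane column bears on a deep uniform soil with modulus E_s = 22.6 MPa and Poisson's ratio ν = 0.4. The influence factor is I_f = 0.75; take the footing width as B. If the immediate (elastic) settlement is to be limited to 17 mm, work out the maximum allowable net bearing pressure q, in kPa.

E_s = 22.6 MPa = 22600 kPa.
S_e = q·B·(1−ν²)/E_s · I_f  ⇒  q = S_e·E_s / (B·(1−ν²)·I_f).
q = 0.017 × 22600 / (2.9 × 0.84 × 0.75) = 210.3 kPa

q ≈ 210 kPa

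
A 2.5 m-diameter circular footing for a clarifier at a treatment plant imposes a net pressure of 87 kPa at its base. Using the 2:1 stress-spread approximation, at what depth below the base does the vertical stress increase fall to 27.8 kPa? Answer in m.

z ≈ 1.92 m

2:1 spreading — at depth z the loaded area has grown by z in each plan dimension:
qD²/(D+z)² = Δσ_z ⇒ z = D(√(q/Δσ_z) − 1) = 2.5×(√(87/27.8) − 1) = 1.923 m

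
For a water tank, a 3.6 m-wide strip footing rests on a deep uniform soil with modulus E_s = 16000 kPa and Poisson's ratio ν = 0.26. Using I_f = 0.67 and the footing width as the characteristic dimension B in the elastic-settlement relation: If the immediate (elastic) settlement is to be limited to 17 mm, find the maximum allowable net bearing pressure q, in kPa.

q ≈ 121 kPa

S_e = q·B·(1−ν²)/E_s · I_f  ⇒  q = S_e·E_s / (B·(1−ν²)·I_f).
q = 0.017 × 16000 / (3.6 × 0.9324 × 0.67) = 120.9 kPa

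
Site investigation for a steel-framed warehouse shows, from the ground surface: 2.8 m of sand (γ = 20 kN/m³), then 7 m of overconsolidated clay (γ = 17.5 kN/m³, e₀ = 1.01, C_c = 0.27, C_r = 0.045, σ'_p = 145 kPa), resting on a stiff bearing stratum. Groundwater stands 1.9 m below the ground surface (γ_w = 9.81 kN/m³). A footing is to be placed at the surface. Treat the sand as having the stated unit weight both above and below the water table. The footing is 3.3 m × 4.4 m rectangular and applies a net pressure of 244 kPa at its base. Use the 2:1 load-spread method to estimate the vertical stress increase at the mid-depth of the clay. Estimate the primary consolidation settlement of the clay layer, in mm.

Mid-depth of clay below the ground surface: z = 2.8 + 7/2 = 6.3 m.
Total vertical stress at mid-clay: σ_v = 20×2.8 + 17.5×3.5 = 117.25 kPa.
Pore pressure: u = 9.81×(6.3 − 1.9) = 43.164 kPa.
Initial effective stress: σ'_0 = σ_v − u = 117.25 − 43.164 = 74.086 kPa.
Stress increase at mid-clay by the 2:1 spreading method:
Δσ = qBL/((B+z)(L+z)) = 244×3.3×4.4/((3.3+6.3)(4.4+6.3)) = 34.491 kPa
Final effective stress: σ'_f = 74.086 + 34.491 = 108.58 kPa.
σ'_f = 108.58 ≤ σ'_p = 145 kPa, so the clay remains overconsolidated and only the recompression index applies:
S_c = C_r·H/(1+e₀)·log₁₀(σ'_f/σ'_0) = 0.045×7/2.01×log₁₀(108.58/74.086)
    = 0.15672 × 0.16601 = 0.02602 m

S_c ≈ 26 mm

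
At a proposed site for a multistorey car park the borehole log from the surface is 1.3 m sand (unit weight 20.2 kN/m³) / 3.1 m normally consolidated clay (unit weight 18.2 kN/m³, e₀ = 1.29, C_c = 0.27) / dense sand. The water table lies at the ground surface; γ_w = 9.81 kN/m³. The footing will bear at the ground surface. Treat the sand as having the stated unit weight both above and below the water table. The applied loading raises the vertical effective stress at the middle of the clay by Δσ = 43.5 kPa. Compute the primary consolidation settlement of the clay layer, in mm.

S_c ≈ 154 mm

Mid-depth of clay below the ground surface: z = 1.3 + 3.1/2 = 2.85 m.
Total vertical stress at mid-clay: σ_v = 20.2×1.3 + 18.2×1.55 = 54.47 kPa.
Pore pressure: u = 9.81×(2.85 − 0) = 27.959 kPa.
Initial effective stress: σ'_0 = σ_v − u = 54.47 − 27.959 = 26.511 kPa.
Final effective stress: σ'_f = σ'_0 + Δσ = 26.511 + 43.5 = 70.011 kPa.
Normally consolidated clay, so the full stress increment lies on the virgin compression line:
S_c = C_c·H/(1+e₀)·log₁₀(σ'_f/σ'_0) = 0.27×3.1/(1+1.29)×log₁₀(70.011/26.511)
    = 0.3655 × 0.42174 = 0.1541 m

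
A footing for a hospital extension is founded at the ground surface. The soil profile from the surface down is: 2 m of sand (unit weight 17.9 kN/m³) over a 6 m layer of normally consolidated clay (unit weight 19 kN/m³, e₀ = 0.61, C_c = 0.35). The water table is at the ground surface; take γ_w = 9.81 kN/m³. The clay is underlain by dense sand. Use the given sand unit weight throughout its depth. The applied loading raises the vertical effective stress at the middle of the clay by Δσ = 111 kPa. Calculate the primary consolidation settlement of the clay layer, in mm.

S_c ≈ 716 mm

Mid-depth of clay below the ground surface: z = 2 + 6/2 = 5 m.
Total vertical stress at mid-clay: σ_v = 17.9×2 + 19×3 = 92.8 kPa.
Pore pressure: u = 9.81×(5 − 0) = 49.05 kPa.
Initial effective stress: σ'_0 = σ_v − u = 92.8 − 49.05 = 43.75 kPa.
Final effective stress: σ'_f = σ'_0 + Δσ = 43.75 + 111 = 154.75 kPa.
Normally consolidated clay, so the full stress increment lies on the virgin compression line:
S_c = C_c·H/(1+e₀)·log₁₀(σ'_f/σ'_0) = 0.35×6/(1+0.61)×log₁₀(154.75/43.75)
    = 1.3043 × 0.54865 = 0.7156 m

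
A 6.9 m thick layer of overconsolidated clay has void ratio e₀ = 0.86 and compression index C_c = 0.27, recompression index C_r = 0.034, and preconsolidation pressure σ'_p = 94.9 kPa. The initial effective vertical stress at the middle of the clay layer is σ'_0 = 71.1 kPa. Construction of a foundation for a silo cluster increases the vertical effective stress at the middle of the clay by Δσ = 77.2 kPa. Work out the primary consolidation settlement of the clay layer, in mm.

Final effective stress: σ'_f = 71.1 + 77.2 = 148.3 kPa.
σ'_f = 148.3 > σ'_p = 94.9 kPa, so the stress path crosses the preconsolidation pressure — recompression up to σ'_p, then virgin compression beyond:
S_c = H/(1+e₀)·[C_r·log₁₀(σ'_p/σ'_0) + C_c·log₁₀(σ'_f/σ'_p)]
    = 6.9/1.86 × [0.034×log₁₀(94.9/71.1) + 0.27×log₁₀(148.3/94.9)]
    = 3.7097 × [0.0042635 + 0.052346] = 0.21 m

S_c ≈ 210 mm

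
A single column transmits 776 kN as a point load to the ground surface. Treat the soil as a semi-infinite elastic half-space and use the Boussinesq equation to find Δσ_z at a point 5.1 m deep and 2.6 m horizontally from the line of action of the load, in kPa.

Δσ_z ≈ 8 kPa

Boussinesq vertical stress below a point load on an elastic half-space:
Δσ_z = 3P/(2πz²) · [1 + (r/z)²]^(−5/2)
r/z = 2.6/5.1 = 0.5098; [1+(r/z)²]^(−5/2) = 0.56125.
Δσ_z = 3×776/(2π×5.1²) × 0.56125 = 14.245 × 0.56125 = 7.995 kPa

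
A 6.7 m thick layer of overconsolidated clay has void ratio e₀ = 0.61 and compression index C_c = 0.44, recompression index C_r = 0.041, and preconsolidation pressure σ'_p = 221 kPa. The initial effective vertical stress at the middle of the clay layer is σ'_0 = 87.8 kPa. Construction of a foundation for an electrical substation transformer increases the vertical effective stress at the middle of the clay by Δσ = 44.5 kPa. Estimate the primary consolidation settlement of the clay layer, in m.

S_c ≈ 0.0304 m

Final effective stress: σ'_f = 87.8 + 44.5 = 132.3 kPa.
σ'_f = 132.3 ≤ σ'_p = 221 kPa, so the clay remains overconsolidated and only the recompression index applies:
S_c = C_r·H/(1+e₀)·log₁₀(σ'_f/σ'_0) = 0.041×6.7/1.61×log₁₀(132.3/87.8)
    = 0.17062 × 0.17807 = 0.03038 m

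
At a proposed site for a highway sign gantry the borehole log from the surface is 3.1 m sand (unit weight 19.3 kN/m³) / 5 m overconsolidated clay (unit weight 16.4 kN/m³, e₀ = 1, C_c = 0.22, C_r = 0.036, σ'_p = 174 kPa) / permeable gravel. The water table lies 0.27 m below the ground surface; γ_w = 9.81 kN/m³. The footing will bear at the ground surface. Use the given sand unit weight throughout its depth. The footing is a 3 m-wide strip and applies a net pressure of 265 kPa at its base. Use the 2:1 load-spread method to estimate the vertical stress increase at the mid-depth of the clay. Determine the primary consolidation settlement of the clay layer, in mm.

S_c ≈ 41.7 mm

Mid-depth of clay below the ground surface: z = 3.1 + 5/2 = 5.6 m.
Total vertical stress at mid-clay: σ_v = 19.3×3.1 + 16.4×2.5 = 100.83 kPa.
Pore pressure: u = 9.81×(5.6 − 0.27) = 52.287 kPa.
Initial effective stress: σ'_0 = σ_v − u = 100.83 − 52.287 = 48.543 kPa.
Stress increase at mid-clay by the 2:1 spreading method:
Δσ = qB/(B+z) = 265×3/(3+5.6) = 92.442 kPa
Final effective stress: σ'_f = 48.543 + 92.442 = 140.98 kPa.
σ'_f = 140.98 ≤ σ'_p = 174 kPa, so the clay remains overconsolidated and only the recompression index applies:
S_c = C_r·H/(1+e₀)·log₁₀(σ'_f/σ'_0) = 0.036×5/2×log₁₀(140.98/48.543)
    = 0.09 × 0.46303 = 0.04167 m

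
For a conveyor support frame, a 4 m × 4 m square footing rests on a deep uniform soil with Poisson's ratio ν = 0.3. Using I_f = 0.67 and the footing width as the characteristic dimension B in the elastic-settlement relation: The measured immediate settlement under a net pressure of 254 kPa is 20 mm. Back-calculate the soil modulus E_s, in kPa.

E_s ≈ 31000 kPa

S_e = q·B·(1−ν²)/E_s · I_f  ⇒  E_s = q·B·(1−ν²)·I_f / S_e.
E_s = 254 × 4 × 0.91 × 0.67 / 0.02 = 30970 kPa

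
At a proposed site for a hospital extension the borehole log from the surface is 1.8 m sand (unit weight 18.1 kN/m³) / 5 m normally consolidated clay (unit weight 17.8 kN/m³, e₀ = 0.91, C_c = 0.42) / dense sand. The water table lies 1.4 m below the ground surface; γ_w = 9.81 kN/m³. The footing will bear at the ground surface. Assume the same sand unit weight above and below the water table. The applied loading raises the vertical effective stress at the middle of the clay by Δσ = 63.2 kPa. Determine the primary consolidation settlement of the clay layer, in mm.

S_c ≈ 398 mm

Mid-depth of clay below the ground surface: z = 1.8 + 5/2 = 4.3 m.
Total vertical stress at mid-clay: σ_v = 18.1×1.8 + 17.8×2.5 = 77.08 kPa.
Pore pressure: u = 9.81×(4.3 − 1.4) = 28.449 kPa.
Initial effective stress: σ'_0 = σ_v − u = 77.08 − 28.449 = 48.631 kPa.
Final effective stress: σ'_f = σ'_0 + Δσ = 48.631 + 63.2 = 111.83 kPa.
Normally consolidated clay, so the full stress increment lies on the virgin compression line:
S_c = C_c·H/(1+e₀)·log₁₀(σ'_f/σ'_0) = 0.42×5/(1+0.91)×log₁₀(111.83/48.631)
    = 1.0995 × 0.36165 = 0.3976 m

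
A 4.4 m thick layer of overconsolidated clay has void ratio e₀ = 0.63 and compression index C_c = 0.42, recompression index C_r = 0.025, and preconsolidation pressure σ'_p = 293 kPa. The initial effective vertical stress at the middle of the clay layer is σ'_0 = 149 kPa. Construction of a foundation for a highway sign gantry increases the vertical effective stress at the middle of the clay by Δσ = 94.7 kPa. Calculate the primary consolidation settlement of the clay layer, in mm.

S_c ≈ 14.4 mm

Final effective stress: σ'_f = 149 + 94.7 = 243.7 kPa.
σ'_f = 243.7 ≤ σ'_p = 293 kPa, so the clay remains overconsolidated and only the recompression index applies:
S_c = C_r·H/(1+e₀)·log₁₀(σ'_f/σ'_0) = 0.025×4.4/1.63×log₁₀(243.7/149)
    = 0.067485 × 0.21367 = 0.01442 m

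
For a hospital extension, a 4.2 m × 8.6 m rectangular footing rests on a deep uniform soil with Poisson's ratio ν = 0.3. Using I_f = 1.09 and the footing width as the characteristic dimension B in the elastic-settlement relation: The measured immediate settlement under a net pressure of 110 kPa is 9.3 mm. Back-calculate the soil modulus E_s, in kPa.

E_s ≈ 49300 kPa

S_e = q·B·(1−ν²)/E_s · I_f  ⇒  E_s = q·B·(1−ν²)·I_f / S_e.
E_s = 110 × 4.2 × 0.91 × 1.09 / 0.0093 = 49280 kPa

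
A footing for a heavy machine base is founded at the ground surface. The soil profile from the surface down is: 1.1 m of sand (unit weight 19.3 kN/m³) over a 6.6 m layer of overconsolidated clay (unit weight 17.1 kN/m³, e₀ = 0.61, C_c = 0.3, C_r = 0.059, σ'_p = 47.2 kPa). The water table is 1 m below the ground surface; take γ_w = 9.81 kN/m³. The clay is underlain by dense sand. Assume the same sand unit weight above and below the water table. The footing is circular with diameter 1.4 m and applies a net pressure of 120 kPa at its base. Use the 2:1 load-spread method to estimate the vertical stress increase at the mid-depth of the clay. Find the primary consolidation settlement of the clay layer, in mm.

S_c ≈ 51.1 mm

Mid-depth of clay below the ground surface: z = 1.1 + 6.6/2 = 4.4 m.
Total vertical stress at mid-clay: σ_v = 19.3×1.1 + 17.1×3.3 = 77.66 kPa.
Pore pressure: u = 9.81×(4.4 − 1) = 33.354 kPa.
Initial effective stress: σ'_0 = σ_v − u = 77.66 − 33.354 = 44.306 kPa.
Stress increase at mid-clay by the 2:1 spreading method:
Δσ ≈ qD²/(D+z)² = 120×1.4²/(1.4+4.4)² = 6.9917 kPa
Final effective stress: σ'_f = 44.306 + 6.9917 = 51.298 kPa.
σ'_f = 51.298 > σ'_p = 47.2 kPa, so the stress path crosses the preconsolidation pressure — recompression up to σ'_p, then virgin compression beyond:
S_c = H/(1+e₀)·[C_r·log₁₀(σ'_p/σ'_0) + C_c·log₁₀(σ'_f/σ'_p)]
    = 6.6/1.61 × [0.059×log₁₀(47.2/44.306) + 0.3×log₁₀(51.298/47.2)]
    = 4.0994 × [0.0016213 + 0.010848] = 0.05112 m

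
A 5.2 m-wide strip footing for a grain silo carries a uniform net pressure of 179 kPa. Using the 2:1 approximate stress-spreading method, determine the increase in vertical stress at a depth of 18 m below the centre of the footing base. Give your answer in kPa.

By the 2:1 method the load spreads at 1 horizontal : 2 vertical, so at depth z the loaded area has grown by z in each plan dimension:
Δσ = qB/(B+z) = 179×5.2/(5.2+18) = 40.121 kPa

Δσ_z ≈ 40.1 kPa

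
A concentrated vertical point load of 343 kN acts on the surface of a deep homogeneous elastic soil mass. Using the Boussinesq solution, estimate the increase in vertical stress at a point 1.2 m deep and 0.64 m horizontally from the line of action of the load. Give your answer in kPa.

Δσ_z ≈ 60.8 kPa

Boussinesq vertical stress below a point load on an elastic half-space:
Δσ_z = 3P/(2πz²) · [1 + (r/z)²]^(−5/2)
r/z = 0.64/1.2 = 0.53333; [1+(r/z)²]^(−5/2) = 0.53482.
Δσ_z = 3×343/(2π×1.2²) × 0.53482 = 113.73 × 0.53482 = 60.83 kPa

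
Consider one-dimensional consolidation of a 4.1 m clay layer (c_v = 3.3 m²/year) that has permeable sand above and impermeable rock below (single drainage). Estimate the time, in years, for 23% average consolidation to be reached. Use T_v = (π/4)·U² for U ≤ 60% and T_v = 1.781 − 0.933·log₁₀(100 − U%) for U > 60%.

Drainage path length: H_d = H = 4.1 m (single drainage).
U ≤ 60%: T_v = (π/4)·U² = (π/4)×0.23² = 0.041548.
t = T_v·H_d²/c_v = 0.041548×4.1²/3.3 = 0.2116 years.

t ≈ 0.212 years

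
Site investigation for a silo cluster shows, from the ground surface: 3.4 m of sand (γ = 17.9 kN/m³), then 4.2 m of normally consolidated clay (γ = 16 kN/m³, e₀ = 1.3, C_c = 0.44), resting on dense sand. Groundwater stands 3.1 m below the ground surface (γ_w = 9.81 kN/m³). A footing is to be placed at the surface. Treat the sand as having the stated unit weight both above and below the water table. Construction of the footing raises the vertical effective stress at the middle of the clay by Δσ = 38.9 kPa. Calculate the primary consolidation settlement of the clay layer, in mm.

S_c ≈ 153 mm

Mid-depth of clay below the ground surface: z = 3.4 + 4.2/2 = 5.5 m.
Total vertical stress at mid-clay: σ_v = 17.9×3.4 + 16×2.1 = 94.46 kPa.
Pore pressure: u = 9.81×(5.5 − 3.1) = 23.544 kPa.
Initial effective stress: σ'_0 = σ_v − u = 94.46 − 23.544 = 70.916 kPa.
Final effective stress: σ'_f = σ'_0 + Δσ = 70.916 + 38.9 = 109.82 kPa.
Normally consolidated clay, so the full stress increment lies on the virgin compression line:
S_c = C_c·H/(1+e₀)·log₁₀(σ'_f/σ'_0) = 0.44×4.2/(1+1.3)×log₁₀(109.82/70.916)
    = 0.80348 × 0.18994 = 0.1526 m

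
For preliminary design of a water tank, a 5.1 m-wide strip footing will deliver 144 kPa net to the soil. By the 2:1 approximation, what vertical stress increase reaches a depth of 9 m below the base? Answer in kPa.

By the 2:1 method the load spreads at 1 horizontal : 2 vertical, so at depth z the loaded area has grown by z in each plan dimension:
Δσ = qB/(B+z) = 144×5.1/(5.1+9) = 52.085 kPa

Δσ_z ≈ 52.1 kPa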